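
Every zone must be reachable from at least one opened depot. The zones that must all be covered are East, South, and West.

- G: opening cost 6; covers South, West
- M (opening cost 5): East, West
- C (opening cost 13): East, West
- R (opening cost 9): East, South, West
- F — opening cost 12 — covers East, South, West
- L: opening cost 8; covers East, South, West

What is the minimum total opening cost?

8

The greedy cost-per-new-zone heuristic would pick M and G for 11, but a cheaper cover exists.
L alone covers East, South, West — every zone.
Total opening cost: 8.
No cover costs less than 8.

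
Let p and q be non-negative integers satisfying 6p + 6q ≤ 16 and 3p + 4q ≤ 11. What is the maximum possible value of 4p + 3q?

8

(p,q)=(2,0): 6·2+6·0=12≤16, 3·2+4·0=6≤11, objective 8.
(p,q)=(1,1): 6·1+6·1=12≤16, 3·1+4·1=7≤11, objective 7.
(p,q)=(1,0): 6·1+6·0=6≤16, 3·1+4·0=3≤11, objective 4.
No feasible integer point exceeds 8.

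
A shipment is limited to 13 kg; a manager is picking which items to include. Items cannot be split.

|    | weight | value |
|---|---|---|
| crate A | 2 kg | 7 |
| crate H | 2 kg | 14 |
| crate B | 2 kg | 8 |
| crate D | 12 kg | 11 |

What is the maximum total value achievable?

Allowing fractional choices, the relaxed optimum would be about 35.4, but items are indivisible.
crate H + crate B: weight 2 + 2 = 4 ≤ 13, value 14 + 8 = 22.
crate A + crate H: weight 2 + 2 = 4 ≤ 13, value 7 + 14 = 21.
crate A + crate H + crate B: weight 2 + 2 + 2 = 6 ≤ 13, value 7 + 14 + 8 = 29.
Best is crate A, crate H, and crate B with total value 29.

29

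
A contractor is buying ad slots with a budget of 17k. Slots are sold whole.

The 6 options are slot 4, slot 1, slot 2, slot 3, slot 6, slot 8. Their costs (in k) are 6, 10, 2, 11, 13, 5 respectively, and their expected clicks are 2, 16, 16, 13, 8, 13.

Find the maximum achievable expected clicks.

slot 1 + slot 2: cost 10 + 2 = 12 ≤ 17, expected clicks 16 + 16 = 32.
slot 4 + slot 2 + slot 8: cost 6 + 2 + 5 = 13 ≤ 17, expected clicks 2 + 16 + 13 = 31.
slot 1 + slot 2 + slot 8: cost 10 + 2 + 5 = 17 ≤ 17, expected clicks 16 + 16 + 13 = 45.
Best is slot 1, slot 2, and slot 8 with total expected clicks 45.

45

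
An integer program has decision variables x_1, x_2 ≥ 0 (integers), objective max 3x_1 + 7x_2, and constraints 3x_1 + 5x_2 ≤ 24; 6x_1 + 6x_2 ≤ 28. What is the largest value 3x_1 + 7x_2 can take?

(x_1,x_2)=(0,4): 3·0+5·4=20≤24, 6·0+6·4=24≤28, objective 28.
(x_1,x_2)=(1,3): 3·1+5·3=18≤24, 6·1+6·3=24≤28, objective 24.
(x_1,x_2)=(0,3): 3·0+5·3=15≤24, 6·0+6·3=18≤28, objective 21.
No feasible integer point exceeds 28.

28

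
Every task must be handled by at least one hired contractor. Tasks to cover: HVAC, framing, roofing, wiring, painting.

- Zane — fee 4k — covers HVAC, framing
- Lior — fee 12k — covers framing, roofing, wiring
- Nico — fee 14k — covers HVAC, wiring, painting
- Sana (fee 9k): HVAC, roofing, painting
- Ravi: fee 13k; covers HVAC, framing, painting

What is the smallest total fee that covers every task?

The greedy cost-per-new-task heuristic would pick Zane, Sana, and Lior for 25, but a cheaper cover exists.
Choose Lior and Sana: together they cover HVAC, framing, roofing, wiring, painting — every task.
Total fee: 12 + 9 = 21.
No cover costs less than 21.

21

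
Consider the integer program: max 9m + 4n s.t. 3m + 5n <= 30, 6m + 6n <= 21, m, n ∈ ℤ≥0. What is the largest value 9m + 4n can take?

The continuous relaxation peaks at (3.5, 0) with value 31.50; rounding to a feasible lattice point costs some objective.
(m,n)=(3,0): 3·3+5·0=9≤30, 6·3+6·0=18≤21, objective 27.
(m,n)=(2,1): 3·2+5·1=11≤30, 6·2+6·1=18≤21, objective 22.
(m,n)=(2,0): 3·2+5·0=6≤30, 6·2+6·0=12≤21, objective 18.
No feasible integer point exceeds 27.

27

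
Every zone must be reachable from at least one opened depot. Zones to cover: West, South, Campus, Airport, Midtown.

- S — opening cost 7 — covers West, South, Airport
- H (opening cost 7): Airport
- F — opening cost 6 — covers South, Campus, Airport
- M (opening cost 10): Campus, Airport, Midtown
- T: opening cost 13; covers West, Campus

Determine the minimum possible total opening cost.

17

The greedy cost-per-new-zone heuristic would pick F, S, and M for 23, but a cheaper cover exists.
Choose S and M: together they cover West, South, Campus, Airport, Midtown — every zone.
Total opening cost: 7 + 10 = 17.
No cover costs less than 17.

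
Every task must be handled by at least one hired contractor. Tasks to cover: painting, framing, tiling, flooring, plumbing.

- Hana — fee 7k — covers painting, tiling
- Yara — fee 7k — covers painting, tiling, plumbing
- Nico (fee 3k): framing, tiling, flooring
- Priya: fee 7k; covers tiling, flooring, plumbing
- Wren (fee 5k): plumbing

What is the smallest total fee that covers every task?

10

This is a weighted set-cover instance.
Choose Yara and Nico: together they cover painting, framing, tiling, flooring, plumbing — every task.
Total fee: 7 + 3 = 10.
No cover costs less than 10.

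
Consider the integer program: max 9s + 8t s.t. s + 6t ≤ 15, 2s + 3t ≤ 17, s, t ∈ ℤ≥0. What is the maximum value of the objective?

72

Relaxing integrality, the LP optimum is 76.50 at (s,t) = (8.5, 0), which is not an integer point.
(s,t)=(8,0): 1·8+6·0=8≤15, 2·8+3·0=16≤17, objective 72.
(s,t)=(7,1): 1·7+6·1=13≤15, 2·7+3·1=17≤17, objective 71.
(s,t)=(7,0): 1·7+6·0=7≤15, 2·7+3·0=14≤17, objective 63.
Maximum is 72 at (s,t)=(8,0).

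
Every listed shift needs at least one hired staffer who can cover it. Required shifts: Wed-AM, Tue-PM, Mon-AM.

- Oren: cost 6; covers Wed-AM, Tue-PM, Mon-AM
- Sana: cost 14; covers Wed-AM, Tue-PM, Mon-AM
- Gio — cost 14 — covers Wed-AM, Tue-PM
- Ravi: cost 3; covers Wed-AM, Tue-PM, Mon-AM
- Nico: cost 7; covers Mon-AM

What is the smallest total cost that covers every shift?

This is an integer covering problem.
Ravi alone covers Wed-AM, Tue-PM, Mon-AM — every shift.
Total cost: 3.
No cover costs less than 3.

3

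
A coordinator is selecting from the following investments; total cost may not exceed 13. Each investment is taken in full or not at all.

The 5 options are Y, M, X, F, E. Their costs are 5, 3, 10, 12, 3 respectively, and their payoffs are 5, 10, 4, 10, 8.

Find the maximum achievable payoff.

Allowing fractional choices, the relaxed optimum would be about 24.7, but investments are indivisible.
M + E: cost 3 + 3 = 6 ≤ 13, payoff 10 + 8 = 18.
Y + M + E: cost 5 + 3 + 3 = 11 ≤ 13, payoff 5 + 10 + 8 = 23.
Best is Y, M, and E with total payoff 23.

23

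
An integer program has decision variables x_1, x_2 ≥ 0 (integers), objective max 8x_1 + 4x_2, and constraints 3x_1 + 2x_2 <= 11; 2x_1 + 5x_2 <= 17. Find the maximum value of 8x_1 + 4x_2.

28

Relaxing integrality, the LP optimum is 29.33 at (x_1,x_2) = (3.67, 0), which is not an integer point.
(x_1,x_2)=(3,1): 3·3+2·1=11≤11, 2·3+5·1=11≤17, objective 28.
(x_1,x_2)=(3,0): 3·3+2·0=9≤11, 2·3+5·0=6≤17, objective 24.
(x_1,x_2)=(2,2): 3·2+2·2=10≤11, 2·2+5·2=14≤17, objective 24.
Maximum is 28 at (x_1,x_2)=(3,1).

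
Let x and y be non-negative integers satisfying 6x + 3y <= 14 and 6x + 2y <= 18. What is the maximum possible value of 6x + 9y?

36

The continuous relaxation peaks at (0, 4.67) with value 42.00; rounding to a feasible lattice point costs some objective.
(x,y)=(0,4): 6·0+3·4=12≤14, 6·0+2·4=8≤18, objective 36.
(x,y)=(0,3): 6·0+3·3=9≤14, 6·0+2·3=6≤18, objective 27.
Maximum is 36 at (x,y)=(0,4).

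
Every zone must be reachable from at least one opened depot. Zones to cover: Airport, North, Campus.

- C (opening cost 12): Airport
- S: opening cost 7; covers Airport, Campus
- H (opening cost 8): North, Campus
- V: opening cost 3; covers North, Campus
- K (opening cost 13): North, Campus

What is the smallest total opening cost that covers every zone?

10

Choose S and V: together they cover Airport, North, Campus — every zone.
Total opening cost: 7 + 3 = 10.
No cover costs less than 10.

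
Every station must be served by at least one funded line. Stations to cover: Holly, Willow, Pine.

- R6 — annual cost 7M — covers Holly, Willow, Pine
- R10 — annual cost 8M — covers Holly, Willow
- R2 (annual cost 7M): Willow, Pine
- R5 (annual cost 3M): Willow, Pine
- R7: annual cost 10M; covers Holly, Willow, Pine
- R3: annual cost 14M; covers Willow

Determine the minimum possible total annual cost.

R6 alone covers Holly, Willow, Pine — every station.
Total annual cost: 7.

7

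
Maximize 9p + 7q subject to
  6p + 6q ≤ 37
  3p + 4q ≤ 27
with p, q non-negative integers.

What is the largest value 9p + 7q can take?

Relaxing integrality, the LP optimum is 55.50 at (p,q) = (6.17, 0), which is not an integer point.
(p,q)=(6,0): 6·6+6·0=36≤37, 3·6+4·0=18≤27, objective 54.
(p,q)=(5,1): 6·5+6·1=36≤37, 3·5+4·1=19≤27, objective 52.
(p,q)=(5,0): 6·5+6·0=30≤37, 3·5+4·0=15≤27, objective 45.
Maximum is 54 at (p,q)=(6,0).

54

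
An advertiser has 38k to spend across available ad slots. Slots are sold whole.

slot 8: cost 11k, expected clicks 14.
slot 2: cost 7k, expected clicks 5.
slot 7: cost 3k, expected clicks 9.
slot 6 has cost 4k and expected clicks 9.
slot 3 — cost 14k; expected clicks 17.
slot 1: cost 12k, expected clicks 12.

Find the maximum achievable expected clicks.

49

slot 7 + slot 6 + slot 3 + slot 1: cost 3 + 4 + 14 + 12 = 33 ≤ 38, expected clicks 9 + 9 + 17 + 12 = 47.
slot 8 + slot 2 + slot 7 + slot 6 + slot 1: cost 11 + 7 + 3 + 4 + 12 = 37 ≤ 38, expected clicks 14 + 5 + 9 + 9 + 12 = 49.
slot 8 + slot 7 + slot 6 + slot 3: cost 11 + 3 + 4 + 14 = 32 ≤ 38, expected clicks 14 + 9 + 9 + 17 = 49.
The maximum expected clicks is 49; one optimal choice is slot 8, slot 7, slot 6, and slot 3.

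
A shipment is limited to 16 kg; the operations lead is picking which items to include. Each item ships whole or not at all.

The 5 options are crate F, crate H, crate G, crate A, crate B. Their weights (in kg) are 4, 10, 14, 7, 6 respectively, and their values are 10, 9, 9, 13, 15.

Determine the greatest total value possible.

Allowing fractional choices, the relaxed optimum would be about 36.1, but items are indivisible.
crate A + crate B: weight 7 + 6 = 13 ≤ 16, value 13 + 15 = 28.
crate H + crate B: weight 10 + 6 = 16 ≤ 16, value 9 + 15 = 24.
crate F + crate B: weight 4 + 6 = 10 ≤ 16, value 10 + 15 = 25.
Best is crate A and crate B with total value 28.

28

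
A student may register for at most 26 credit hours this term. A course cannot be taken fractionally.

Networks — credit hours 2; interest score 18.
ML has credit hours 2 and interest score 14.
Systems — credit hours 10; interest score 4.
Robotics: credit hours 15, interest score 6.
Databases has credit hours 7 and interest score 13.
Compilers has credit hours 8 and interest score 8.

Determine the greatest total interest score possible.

53

Networks + ML + Databases + Compilers: credit hours 2 + 2 + 7 + 8 = 19 ≤ 26, interest score 18 + 14 + 13 + 8 = 53.
Networks + ML + Robotics + Databases: credit hours 2 + 2 + 15 + 7 = 26 ≤ 26, interest score 18 + 14 + 6 + 13 = 51.
Best is Networks, ML, Databases, and Compilers with total interest score 53.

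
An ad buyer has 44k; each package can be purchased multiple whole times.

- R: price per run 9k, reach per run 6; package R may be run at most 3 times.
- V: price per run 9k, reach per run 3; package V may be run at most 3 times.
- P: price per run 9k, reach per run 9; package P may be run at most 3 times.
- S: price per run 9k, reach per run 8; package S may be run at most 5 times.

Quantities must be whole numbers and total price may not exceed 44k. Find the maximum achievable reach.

35

Take 3×P and 1×S: price 36 ≤ 44, reach 3·9 + 1·8 = 35.
P has the best ratio (9/9) and is taken to its limit of 3; remaining capacity is filled optimally with the others.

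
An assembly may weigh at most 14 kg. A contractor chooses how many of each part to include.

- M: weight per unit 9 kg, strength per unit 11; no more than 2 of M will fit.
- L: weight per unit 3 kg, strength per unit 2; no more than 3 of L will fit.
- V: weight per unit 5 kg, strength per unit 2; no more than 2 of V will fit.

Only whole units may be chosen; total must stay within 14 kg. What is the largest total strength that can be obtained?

13

Take 1×M and 1×V: weight 14 ≤ 14, strength 1·11 + 1·2 = 13.
No other integer combination yields more.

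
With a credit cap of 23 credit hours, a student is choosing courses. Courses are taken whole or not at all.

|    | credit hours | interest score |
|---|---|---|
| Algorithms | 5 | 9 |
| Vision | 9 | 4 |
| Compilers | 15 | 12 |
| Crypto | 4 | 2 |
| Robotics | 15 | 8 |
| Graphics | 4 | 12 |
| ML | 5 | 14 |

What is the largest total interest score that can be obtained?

Algorithms + Crypto + Graphics + ML: credit hours 5 + 4 + 4 + 5 = 18 ≤ 23, interest score 9 + 2 + 12 + 14 = 37.
Algorithms + Vision + Graphics + ML: credit hours 5 + 9 + 4 + 5 = 23 ≤ 23, interest score 9 + 4 + 12 + 14 = 39.
Best is Algorithms, Vision, Graphics, and ML with total interest score 39.

39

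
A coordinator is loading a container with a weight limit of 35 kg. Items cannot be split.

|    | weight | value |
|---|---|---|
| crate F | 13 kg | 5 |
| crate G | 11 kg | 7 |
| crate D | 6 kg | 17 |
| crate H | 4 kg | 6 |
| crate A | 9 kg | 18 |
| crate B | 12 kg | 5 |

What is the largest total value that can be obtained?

Allowing fractional choices, the relaxed optimum would be about 50.1, but items are indivisible.
crate D + crate H + crate A + crate B: weight 6 + 4 + 9 + 12 = 31 ≤ 35, value 17 + 6 + 18 + 5 = 46.
crate G + crate D + crate H + crate A: weight 11 + 6 + 4 + 9 = 30 ≤ 35, value 7 + 17 + 6 + 18 = 48.
Best is crate G, crate D, crate H, and crate A with total value 48.

48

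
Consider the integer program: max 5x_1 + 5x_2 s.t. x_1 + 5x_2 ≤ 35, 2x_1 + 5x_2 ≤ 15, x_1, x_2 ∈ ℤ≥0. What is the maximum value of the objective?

35

(x_1,x_2)=(7,0) is feasible, giving 35.
(x_1,x_2)=(6,0) is feasible, giving 30.
No feasible integer point exceeds 35.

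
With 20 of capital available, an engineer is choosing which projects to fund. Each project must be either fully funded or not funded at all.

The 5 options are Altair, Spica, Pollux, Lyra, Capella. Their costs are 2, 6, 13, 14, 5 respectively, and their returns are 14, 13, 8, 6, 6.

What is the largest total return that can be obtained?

Take Altair, Spica, and Capella: cost 2 + 6 + 5 = 13 ≤ 20, return 14 + 13 + 6 = 33.
No other feasible combination does better.

33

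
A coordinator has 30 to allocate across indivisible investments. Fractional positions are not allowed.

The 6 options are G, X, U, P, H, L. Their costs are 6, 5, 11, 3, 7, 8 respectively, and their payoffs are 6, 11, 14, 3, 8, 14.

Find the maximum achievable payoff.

45

G + X + P + H + L: cost 6 + 5 + 3 + 7 + 8 = 29 ≤ 30, payoff 6 + 11 + 3 + 8 + 14 = 42.
G + X + U + L: cost 6 + 5 + 11 + 8 = 30 ≤ 30, payoff 6 + 11 + 14 + 14 = 45.
X + U + P + L: cost 5 + 11 + 3 + 8 = 27 ≤ 30, payoff 11 + 14 + 3 + 14 = 42.
Best is G, X, U, and L with total payoff 45.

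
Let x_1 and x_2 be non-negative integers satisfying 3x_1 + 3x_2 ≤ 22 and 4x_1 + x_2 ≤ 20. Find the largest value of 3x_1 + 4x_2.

The continuous relaxation peaks at (0, 7.33) with value 29.33; rounding to a feasible lattice point costs some objective.
(x_1,x_2)=(0,7): 3·0+3·7=21≤22, 4·0+1·7=7≤20, objective 28.
(x_1,x_2)=(1,6): 3·1+3·6=21≤22, 4·1+1·6=10≤20, objective 27.
No feasible integer point exceeds 28.

28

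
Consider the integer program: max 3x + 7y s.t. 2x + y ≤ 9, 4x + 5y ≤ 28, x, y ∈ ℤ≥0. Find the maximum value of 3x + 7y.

35

Relaxing integrality, the LP optimum is 39.20 at (x,y) = (0, 5.6), which is not an integer point.
(x,y)=(0,5): 2·0+1·5=5≤9, 4·0+5·5=25≤28, objective 35.
(x,y)=(1,4): 2·1+1·4=6≤9, 4·1+5·4=24≤28, objective 31.
(x,y)=(0,4): 2·0+1·4=4≤9, 4·0+5·4=20≤28, objective 28.
No feasible integer point exceeds 35.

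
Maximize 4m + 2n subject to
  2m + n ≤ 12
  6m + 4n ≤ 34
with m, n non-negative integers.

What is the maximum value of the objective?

22

(m,n)=(5,1) is feasible, giving 22.
(m,n)=(4,2) is feasible, giving 20.
No feasible integer point exceeds 22.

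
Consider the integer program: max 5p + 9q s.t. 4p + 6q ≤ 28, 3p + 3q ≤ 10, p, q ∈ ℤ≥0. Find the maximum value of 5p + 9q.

The continuous relaxation peaks at (0, 3.33) with value 30.00; rounding to a feasible lattice point costs some objective.
(p,q)=(0,3): 4·0+6·3=18≤28, 3·0+3·3=9≤10, objective 27.
(p,q)=(1,2): 4·1+6·2=16≤28, 3·1+3·2=9≤10, objective 23.
(p,q)=(0,2): 4·0+6·2=12≤28, 3·0+3·2=6≤10, objective 18.
Maximum is 27 at (p,q)=(0,3).

27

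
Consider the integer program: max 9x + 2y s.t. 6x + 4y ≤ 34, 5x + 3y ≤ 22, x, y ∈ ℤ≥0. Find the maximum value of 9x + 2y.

36

(x,y)=(4,0): 6·4+4·0=24≤34, 5·4+3·0=20≤22, objective 36.
(x,y)=(3,1): 6·3+4·1=22≤34, 5·3+3·1=18≤22, objective 29.
(x,y)=(3,0): 6·3+4·0=18≤34, 5·3+3·0=15≤22, objective 27.
No feasible integer point exceeds 36.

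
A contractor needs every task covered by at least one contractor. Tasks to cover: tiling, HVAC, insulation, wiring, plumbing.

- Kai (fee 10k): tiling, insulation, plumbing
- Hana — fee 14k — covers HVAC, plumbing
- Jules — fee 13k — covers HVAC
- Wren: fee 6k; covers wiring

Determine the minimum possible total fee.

Choose Kai, Jules, and Wren: together they cover tiling, HVAC, insulation, wiring, plumbing — every task.
Total fee: 10 + 13 + 6 = 29.

29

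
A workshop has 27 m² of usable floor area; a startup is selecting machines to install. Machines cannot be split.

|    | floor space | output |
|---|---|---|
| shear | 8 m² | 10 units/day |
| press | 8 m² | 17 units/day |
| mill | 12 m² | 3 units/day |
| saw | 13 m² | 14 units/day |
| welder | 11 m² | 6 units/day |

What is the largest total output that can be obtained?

This is an integer program with binary decision variables.
press + saw: floor space 8 + 13 = 21 ≤ 27, output 17 + 14 = 31.
shear + press + welder: floor space 8 + 8 + 11 = 27 ≤ 27, output 10 + 17 + 6 = 33.
Best is shear, press, and welder with total output 33.

33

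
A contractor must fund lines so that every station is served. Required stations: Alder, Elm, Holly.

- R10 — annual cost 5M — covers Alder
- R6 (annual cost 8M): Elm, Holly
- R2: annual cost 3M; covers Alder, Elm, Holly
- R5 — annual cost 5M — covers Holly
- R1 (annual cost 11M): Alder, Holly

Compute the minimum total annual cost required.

3

R2 alone covers Alder, Elm, Holly — every station.
Total annual cost: 3.
No cover costs less than 3.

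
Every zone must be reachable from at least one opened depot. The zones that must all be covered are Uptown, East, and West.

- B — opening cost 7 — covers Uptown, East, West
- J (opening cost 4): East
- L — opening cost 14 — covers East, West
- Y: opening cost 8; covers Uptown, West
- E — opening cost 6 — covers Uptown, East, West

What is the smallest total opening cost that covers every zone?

6

E alone covers Uptown, East, West — every zone.
Total opening cost: 6.
No cover costs less than 6.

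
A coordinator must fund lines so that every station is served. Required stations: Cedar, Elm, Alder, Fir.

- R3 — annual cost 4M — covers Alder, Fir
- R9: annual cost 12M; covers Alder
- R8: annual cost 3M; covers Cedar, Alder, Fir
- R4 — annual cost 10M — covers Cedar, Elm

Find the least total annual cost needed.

13

Choose R8 and R4: together they cover Cedar, Elm, Alder, Fir — every station.
Total annual cost: 3 + 10 = 13.
No cover costs less than 13.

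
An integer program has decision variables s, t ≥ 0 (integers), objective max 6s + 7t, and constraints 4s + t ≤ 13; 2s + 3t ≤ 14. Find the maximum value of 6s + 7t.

34

The continuous relaxation peaks at (2.5, 3) with value 36.00; rounding to a feasible lattice point costs some objective.
(s,t)=(1,4): 4·1+1·4=8≤13, 2·1+3·4=14≤14, objective 34.
(s,t)=(2,3): 4·2+1·3=11≤13, 2·2+3·3=13≤14, objective 33.
(s,t)=(0,4): 4·0+1·4=4≤13, 2·0+3·4=12≤14, objective 28.
Maximum is 34 at (s,t)=(1,4).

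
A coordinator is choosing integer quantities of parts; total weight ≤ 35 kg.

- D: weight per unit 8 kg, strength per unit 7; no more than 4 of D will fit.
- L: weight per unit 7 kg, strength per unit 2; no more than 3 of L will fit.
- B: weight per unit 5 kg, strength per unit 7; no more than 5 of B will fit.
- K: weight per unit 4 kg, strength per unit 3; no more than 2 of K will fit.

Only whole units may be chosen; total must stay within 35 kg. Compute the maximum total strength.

42

5×B and 2×K: weight 33 ≤ 35, strength 5·7 + 2·3 = 41.
1×D and 5×B: weight 33 ≤ 35, strength 1·7 + 5·7 = 42.
Best is 42.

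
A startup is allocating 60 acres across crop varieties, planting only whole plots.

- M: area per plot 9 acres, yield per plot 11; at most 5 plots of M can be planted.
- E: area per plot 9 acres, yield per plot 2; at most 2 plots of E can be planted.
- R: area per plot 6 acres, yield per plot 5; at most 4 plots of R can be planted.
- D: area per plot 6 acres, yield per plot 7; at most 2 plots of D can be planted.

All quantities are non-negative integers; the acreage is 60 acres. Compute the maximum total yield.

69

This is a bounded integer knapsack.
M has the best ratio (11/9); taking only M gives at most 5×11 = 55 (stopped by the supply cap of 5).
Mixing does better — 5×M and 2×D: area 57 ≤ 60, yield 5·11 + 2·7 = 69.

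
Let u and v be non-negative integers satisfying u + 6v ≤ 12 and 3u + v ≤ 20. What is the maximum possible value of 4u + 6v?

The continuous relaxation peaks at (6.35, 0.941) with value 31.06; rounding to a feasible lattice point costs some objective.
(u,v)=(6,1): 1·6+6·1=12≤12, 3·6+1·1=19≤20, objective 30.
(u,v)=(5,1): 1·5+6·1=11≤12, 3·5+1·1=16≤20, objective 26.
(u,v)=(6,0): 1·6+6·0=6≤12, 3·6+1·0=18≤20, objective 24.
(u,v)=(5,0): 1·5+6·0=5≤12, 3·5+1·0=15≤20, objective 20.
No feasible integer point exceeds 30.

30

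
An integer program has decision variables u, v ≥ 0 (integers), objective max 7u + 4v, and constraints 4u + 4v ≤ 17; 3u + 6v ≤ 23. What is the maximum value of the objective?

28

(u,v)=(4,0) is feasible, giving 28.
(u,v)=(3,1) is feasible, giving 25.
The best lattice point is (4,0), giving 28.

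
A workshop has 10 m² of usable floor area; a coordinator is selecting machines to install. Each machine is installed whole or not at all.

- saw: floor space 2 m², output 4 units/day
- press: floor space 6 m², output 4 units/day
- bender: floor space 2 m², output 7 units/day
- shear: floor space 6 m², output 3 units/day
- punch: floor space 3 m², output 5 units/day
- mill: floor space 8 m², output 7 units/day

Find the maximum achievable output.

This is an integer program with binary decision variables.
Take saw, bender, and punch: floor space 2 + 2 + 3 = 7 ≤ 10, output 4 + 7 + 5 = 16.
No other feasible combination does better.

16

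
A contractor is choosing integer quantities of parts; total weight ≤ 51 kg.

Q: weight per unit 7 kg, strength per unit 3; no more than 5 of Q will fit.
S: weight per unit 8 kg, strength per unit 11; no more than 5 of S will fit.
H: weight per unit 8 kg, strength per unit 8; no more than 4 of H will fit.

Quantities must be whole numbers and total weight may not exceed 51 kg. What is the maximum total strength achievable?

This is a bounded integer knapsack.
Take 5×S and 1×H: weight 48 ≤ 51, strength 5·11 + 1·8 = 63.
S has the best ratio (11/8) and is taken to its limit of 5; remaining capacity is filled optimally with the others.

63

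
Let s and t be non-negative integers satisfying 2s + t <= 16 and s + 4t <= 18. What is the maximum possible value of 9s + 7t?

(s,t)=(7,2) is feasible, giving 77.
(s,t)=(6,3) is feasible, giving 75.
(s,t)=(7,1) is feasible, giving 70.
No feasible integer point exceeds 77.

77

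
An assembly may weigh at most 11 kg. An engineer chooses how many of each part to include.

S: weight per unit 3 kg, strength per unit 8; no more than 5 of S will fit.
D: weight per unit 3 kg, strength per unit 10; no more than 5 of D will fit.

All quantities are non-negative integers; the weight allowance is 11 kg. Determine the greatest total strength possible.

This is a bounded integer knapsack.
D has the best ratio (10/3); taking only D gives at most 3×10 = 30 (stopped by the weight limit).
Optimal: 3×D: weight 9 ≤ 11, strength 3·10 = 30.

30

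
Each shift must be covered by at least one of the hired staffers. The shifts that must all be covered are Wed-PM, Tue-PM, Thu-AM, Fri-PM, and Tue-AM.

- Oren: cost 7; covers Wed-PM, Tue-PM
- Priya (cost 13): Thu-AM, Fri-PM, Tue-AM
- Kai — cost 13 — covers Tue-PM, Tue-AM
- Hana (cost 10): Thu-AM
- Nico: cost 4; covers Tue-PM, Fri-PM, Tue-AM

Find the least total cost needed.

This is a weighted set-cover instance.
The greedy cost-per-new-shift heuristic would pick Nico, Oren, and Hana for 21, but a cheaper cover exists.
Choose Oren and Priya: together they cover Wed-PM, Tue-PM, Thu-AM, Fri-PM, Tue-AM — every shift.
Total cost: 7 + 13 = 20.
No cover costs less than 20.

20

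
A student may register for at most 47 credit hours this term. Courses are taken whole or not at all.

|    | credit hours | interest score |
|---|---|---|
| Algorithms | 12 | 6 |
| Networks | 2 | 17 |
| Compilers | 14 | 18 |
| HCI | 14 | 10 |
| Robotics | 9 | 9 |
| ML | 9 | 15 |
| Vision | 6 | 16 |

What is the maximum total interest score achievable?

Allowing fractional choices, the relaxed optimum would be about 80.0, but courses are indivisible.
Networks + Compilers + Robotics + ML + Vision: credit hours 2 + 14 + 9 + 9 + 6 = 40 ≤ 47, interest score 17 + 18 + 9 + 15 + 16 = 75.
Algorithms + Networks + Compilers + ML + Vision: credit hours 12 + 2 + 14 + 9 + 6 = 43 ≤ 47, interest score 6 + 17 + 18 + 15 + 16 = 72.
Networks + Compilers + HCI + ML + Vision: credit hours 2 + 14 + 14 + 9 + 6 = 45 ≤ 47, interest score 17 + 18 + 10 + 15 + 16 = 76.
Best is Networks, Compilers, HCI, ML, and Vision with total interest score 76.

76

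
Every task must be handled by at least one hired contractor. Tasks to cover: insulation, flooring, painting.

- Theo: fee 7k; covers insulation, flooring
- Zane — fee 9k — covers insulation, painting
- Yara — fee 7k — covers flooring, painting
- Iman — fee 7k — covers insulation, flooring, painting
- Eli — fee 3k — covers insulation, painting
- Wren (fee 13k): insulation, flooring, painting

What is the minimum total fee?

7

Iman alone covers insulation, flooring, painting — every task.
Total fee: 7.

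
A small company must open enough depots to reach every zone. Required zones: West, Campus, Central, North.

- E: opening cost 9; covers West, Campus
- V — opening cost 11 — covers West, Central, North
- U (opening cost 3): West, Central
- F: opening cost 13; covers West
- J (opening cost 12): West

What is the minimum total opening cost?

Choose E and V: together they cover West, Campus, Central, North — every zone.
Total opening cost: 9 + 11 = 20.

20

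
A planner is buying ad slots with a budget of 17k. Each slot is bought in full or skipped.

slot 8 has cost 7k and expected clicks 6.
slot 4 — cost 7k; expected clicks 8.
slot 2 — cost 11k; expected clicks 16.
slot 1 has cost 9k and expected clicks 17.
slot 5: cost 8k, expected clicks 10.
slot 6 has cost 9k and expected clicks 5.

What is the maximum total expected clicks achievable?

Treat it as a binary knapsack problem.
Allowing fractional choices, the relaxed optimum would be about 28.6, but ad slots are indivisible.
slot 1 + slot 5: cost 9 + 8 = 17 ≤ 17, expected clicks 17 + 10 = 27.
slot 4 + slot 1: cost 7 + 9 = 16 ≤ 17, expected clicks 8 + 17 = 25.
Best is slot 1 and slot 5 with total expected clicks 27.

27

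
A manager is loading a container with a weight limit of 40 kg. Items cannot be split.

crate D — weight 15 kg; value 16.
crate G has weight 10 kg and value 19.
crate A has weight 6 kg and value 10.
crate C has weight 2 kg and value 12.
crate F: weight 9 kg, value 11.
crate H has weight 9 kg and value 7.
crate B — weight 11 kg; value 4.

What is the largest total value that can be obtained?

59

This is a 0-1 knapsack instance.
Allowing fractional choices, the relaxed optimum would be about 65.9, but items are indivisible.
crate D + crate G + crate C + crate F: weight 15 + 10 + 2 + 9 = 36 ≤ 40, value 16 + 19 + 12 + 11 = 58.
crate G + crate A + crate C + crate F + crate H: weight 10 + 6 + 2 + 9 + 9 = 36 ≤ 40, value 19 + 10 + 12 + 11 + 7 = 59.
Best is crate G, crate A, crate C, crate F, and crate H with total value 59.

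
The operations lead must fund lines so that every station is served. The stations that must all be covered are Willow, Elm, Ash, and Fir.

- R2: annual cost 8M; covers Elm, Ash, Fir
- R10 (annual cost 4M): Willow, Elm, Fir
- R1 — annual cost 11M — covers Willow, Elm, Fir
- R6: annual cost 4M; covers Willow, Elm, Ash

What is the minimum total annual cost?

8

Choose R10 and R6: together they cover Willow, Elm, Ash, Fir — every station.
Total annual cost: 4 + 4 = 8.
No cover costs less than 8.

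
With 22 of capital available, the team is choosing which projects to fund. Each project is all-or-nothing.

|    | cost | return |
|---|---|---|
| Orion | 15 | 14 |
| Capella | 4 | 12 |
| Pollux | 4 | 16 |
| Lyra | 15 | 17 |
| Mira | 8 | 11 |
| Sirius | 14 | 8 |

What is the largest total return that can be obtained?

39

This is a 0-1 knapsack instance.
Allowing fractional choices, the relaxed optimum would be about 45.8, but projects are indivisible.
Pollux + Lyra: cost 4 + 15 = 19 ≤ 22, return 16 + 17 = 33.
Capella + Pollux + Sirius: cost 4 + 4 + 14 = 22 ≤ 22, return 12 + 16 + 8 = 36.
Capella + Pollux + Mira: cost 4 + 4 + 8 = 16 ≤ 22, return 12 + 16 + 11 = 39.
Best is Capella, Pollux, and Mira with total return 39.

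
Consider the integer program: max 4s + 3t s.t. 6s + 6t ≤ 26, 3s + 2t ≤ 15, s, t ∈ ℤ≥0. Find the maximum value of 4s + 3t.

16

Relaxing integrality, the LP optimum is 17.33 at (s,t) = (4.33, 0), which is not an integer point.
(s,t)=(4,0): 6·4+6·0=24≤26, 3·4+2·0=12≤15, objective 16.
(s,t)=(3,1): 6·3+6·1=24≤26, 3·3+2·1=11≤15, objective 15.
(s,t)=(3,0): 6·3+6·0=18≤26, 3·3+2·0=9≤15, objective 12.
No feasible integer point exceeds 16.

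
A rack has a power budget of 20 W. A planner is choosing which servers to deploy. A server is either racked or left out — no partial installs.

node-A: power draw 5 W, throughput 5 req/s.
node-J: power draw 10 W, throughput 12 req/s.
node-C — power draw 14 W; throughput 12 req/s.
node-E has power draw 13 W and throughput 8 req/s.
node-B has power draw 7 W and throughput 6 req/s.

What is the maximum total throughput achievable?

18

This is an integer program with binary decision variables.
Take node-J and node-B: power draw 10 + 7 = 17 ≤ 20, throughput 12 + 6 = 18.
No other feasible combination does better.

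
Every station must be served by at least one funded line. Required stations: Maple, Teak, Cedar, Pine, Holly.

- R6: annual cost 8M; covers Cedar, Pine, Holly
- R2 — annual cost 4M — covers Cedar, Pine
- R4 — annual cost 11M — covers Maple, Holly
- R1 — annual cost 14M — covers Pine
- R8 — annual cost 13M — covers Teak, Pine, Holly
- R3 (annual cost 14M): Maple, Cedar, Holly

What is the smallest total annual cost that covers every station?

This is a weighted set-cover instance.
Choose R8 and R3: together they cover Maple, Teak, Cedar, Pine, Holly — every station.
Total annual cost: 13 + 14 = 27.

27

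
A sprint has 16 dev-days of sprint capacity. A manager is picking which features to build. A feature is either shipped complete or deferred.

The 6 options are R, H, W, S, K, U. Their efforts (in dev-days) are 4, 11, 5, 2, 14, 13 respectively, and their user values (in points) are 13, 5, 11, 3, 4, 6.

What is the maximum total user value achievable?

27

Allowing fractional choices, the relaxed optimum would be about 29.3, but features are indivisible.
R + W: effort 4 + 5 = 9 ≤ 16, user value 13 + 11 = 24.
R + W + S: effort 4 + 5 + 2 = 11 ≤ 16, user value 13 + 11 + 3 = 27.
Best is R, W, and S with total user value 27.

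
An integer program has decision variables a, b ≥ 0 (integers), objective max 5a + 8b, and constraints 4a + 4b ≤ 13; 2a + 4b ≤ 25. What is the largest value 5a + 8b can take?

24

(a,b)=(0,3) is feasible, giving 24.
(a,b)=(1,2) is feasible, giving 21.
(a,b)=(0,2) is feasible, giving 16.
Maximum is 24 at (a,b)=(0,3).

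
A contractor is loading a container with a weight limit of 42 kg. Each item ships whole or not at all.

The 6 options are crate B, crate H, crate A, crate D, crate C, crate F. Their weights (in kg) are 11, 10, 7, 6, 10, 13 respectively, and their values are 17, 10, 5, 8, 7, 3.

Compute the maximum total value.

Treat it as a binary knapsack problem.
Allowing fractional choices, the relaxed optimum would be about 45.6, but items are indivisible.
crate B + crate H + crate D + crate C: weight 11 + 10 + 6 + 10 = 37 ≤ 42, value 17 + 10 + 8 + 7 = 42.
crate B + crate H + crate A + crate C: weight 11 + 10 + 7 + 10 = 38 ≤ 42, value 17 + 10 + 5 + 7 = 39.
crate B + crate H + crate A + crate D: weight 11 + 10 + 7 + 6 = 34 ≤ 42, value 17 + 10 + 5 + 8 = 40.
Best is crate B, crate H, crate D, and crate C with total value 42.

42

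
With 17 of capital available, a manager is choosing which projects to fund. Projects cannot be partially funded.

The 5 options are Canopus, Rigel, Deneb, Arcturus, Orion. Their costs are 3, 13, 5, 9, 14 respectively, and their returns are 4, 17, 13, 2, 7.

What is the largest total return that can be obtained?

21

Allowing fractional choices, the relaxed optimum would be about 28.8, but projects are indivisible.
Canopus + Rigel: cost 3 + 13 = 16 ≤ 17, return 4 + 17 = 21.
Canopus + Deneb: cost 3 + 5 = 8 ≤ 17, return 4 + 13 = 17.
Canopus + Deneb + Arcturus: cost 3 + 5 + 9 = 17 ≤ 17, return 4 + 13 + 2 = 19.
Best is Canopus and Rigel with total return 21.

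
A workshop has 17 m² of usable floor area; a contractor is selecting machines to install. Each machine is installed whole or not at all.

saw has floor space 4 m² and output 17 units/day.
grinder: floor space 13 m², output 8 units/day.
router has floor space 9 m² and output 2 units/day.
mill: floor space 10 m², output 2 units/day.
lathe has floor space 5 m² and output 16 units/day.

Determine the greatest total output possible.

Allowing fractional choices, the relaxed optimum would be about 37.9, but machines are indivisible.
saw + grinder: floor space 4 + 13 = 17 ≤ 17, output 17 + 8 = 25.
saw + lathe: floor space 4 + 5 = 9 ≤ 17, output 17 + 16 = 33.
Best is saw and lathe with total output 33.

33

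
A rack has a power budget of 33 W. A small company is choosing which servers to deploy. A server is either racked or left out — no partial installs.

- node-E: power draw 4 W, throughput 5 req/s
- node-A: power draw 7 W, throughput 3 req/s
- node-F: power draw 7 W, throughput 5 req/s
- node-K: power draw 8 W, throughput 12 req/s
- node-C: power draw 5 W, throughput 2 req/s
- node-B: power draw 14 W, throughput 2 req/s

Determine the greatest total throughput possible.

This is a 0-1 knapsack instance.
node-E + node-A + node-F + node-K: power draw 4 + 7 + 7 + 8 = 26 ≤ 33, throughput 5 + 3 + 5 + 12 = 25.
node-E + node-F + node-K + node-C: power draw 4 + 7 + 8 + 5 = 24 ≤ 33, throughput 5 + 5 + 12 + 2 = 24.
node-E + node-A + node-F + node-K + node-C: power draw 4 + 7 + 7 + 8 + 5 = 31 ≤ 33, throughput 5 + 3 + 5 + 12 + 2 = 27.
Best is node-E, node-A, node-F, node-K, and node-C with total throughput 27.

27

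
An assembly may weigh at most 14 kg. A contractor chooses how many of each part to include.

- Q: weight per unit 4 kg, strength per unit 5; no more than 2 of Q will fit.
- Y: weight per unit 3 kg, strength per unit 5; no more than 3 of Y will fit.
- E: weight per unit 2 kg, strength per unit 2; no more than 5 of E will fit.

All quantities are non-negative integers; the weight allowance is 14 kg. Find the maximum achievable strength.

Y has the best ratio (5/3); taking only Y gives at most 3×5 = 15 (stopped by the supply cap of 3).
Mixing does better — 1×Q and 3×Y: weight 13 ≤ 14, strength 1·5 + 3·5 = 20.

20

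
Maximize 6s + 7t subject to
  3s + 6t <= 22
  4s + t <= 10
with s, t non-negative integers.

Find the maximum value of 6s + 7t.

(s,t)=(1,3): 3·1+6·3=21≤22, 4·1+1·3=7≤10, objective 27.
(s,t)=(2,2): 3·2+6·2=18≤22, 4·2+1·2=10≤10, objective 26.
(s,t)=(0,3): 3·0+6·3=18≤22, 4·0+1·3=3≤10, objective 21.
Maximum is 27 at (s,t)=(1,3).

27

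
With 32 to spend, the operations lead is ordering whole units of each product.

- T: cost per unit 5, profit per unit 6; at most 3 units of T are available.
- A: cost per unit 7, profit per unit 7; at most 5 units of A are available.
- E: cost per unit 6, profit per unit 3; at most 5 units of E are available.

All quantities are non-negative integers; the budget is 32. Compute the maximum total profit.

Take 2×T and 3×A: cost 31 ≤ 32, profit 2·6 + 3·7 = 33.
No other integer combination yields more.

33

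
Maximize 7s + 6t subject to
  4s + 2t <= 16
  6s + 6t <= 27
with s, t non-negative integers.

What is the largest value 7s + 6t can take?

28

Relaxing integrality, the LP optimum is 30.50 at (s,t) = (3.5, 1), which is not an integer point.
(s,t)=(4,0) is feasible, giving 28.
(s,t)=(3,1) is feasible, giving 27.
(s,t)=(2,2) is feasible, giving 26.
(s,t)=(3,0) is feasible, giving 21.
No feasible integer point exceeds 28.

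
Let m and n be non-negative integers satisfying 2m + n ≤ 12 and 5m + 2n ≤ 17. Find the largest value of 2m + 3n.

(m,n)=(0,8): 2·0+1·8=8≤12, 5·0+2·8=16≤17, objective 24.
(m,n)=(0,7): 2·0+1·7=7≤12, 5·0+2·7=14≤17, objective 21.
Maximum is 24 at (m,n)=(0,8).

24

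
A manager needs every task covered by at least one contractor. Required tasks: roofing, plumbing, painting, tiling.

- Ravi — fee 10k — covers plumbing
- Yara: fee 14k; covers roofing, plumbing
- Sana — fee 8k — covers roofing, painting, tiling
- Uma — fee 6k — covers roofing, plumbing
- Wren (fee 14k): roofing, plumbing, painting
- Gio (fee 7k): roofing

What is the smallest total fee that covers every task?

Choose Sana and Uma: together they cover roofing, plumbing, painting, tiling — every task.
Total fee: 8 + 6 = 14.
No cover costs less than 14.

14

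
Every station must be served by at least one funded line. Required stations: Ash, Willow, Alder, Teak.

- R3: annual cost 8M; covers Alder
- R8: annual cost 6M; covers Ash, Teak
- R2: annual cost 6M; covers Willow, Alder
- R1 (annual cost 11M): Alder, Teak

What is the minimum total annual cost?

12

This is an integer covering problem.
Choose R8 and R2: together they cover Ash, Willow, Alder, Teak — every station.
Total annual cost: 6 + 6 = 12.
No cover costs less than 12.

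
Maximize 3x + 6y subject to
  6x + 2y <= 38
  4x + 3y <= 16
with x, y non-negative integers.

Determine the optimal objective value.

30

The continuous relaxation peaks at (0, 5.33) with value 32.00; rounding to a feasible lattice point costs some objective.
(x,y)=(0,5): 6·0+2·5=10≤38, 4·0+3·5=15≤16, objective 30.
(x,y)=(1,4): 6·1+2·4=14≤38, 4·1+3·4=16≤16, objective 27.
No feasible integer point exceeds 30.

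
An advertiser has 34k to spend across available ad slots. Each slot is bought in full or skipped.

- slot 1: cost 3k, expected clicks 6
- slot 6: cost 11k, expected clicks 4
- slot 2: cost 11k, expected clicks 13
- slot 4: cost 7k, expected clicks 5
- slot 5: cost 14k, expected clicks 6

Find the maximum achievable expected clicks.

28

slot 1 + slot 2 + slot 5: cost 3 + 11 + 14 = 28 ≤ 34, expected clicks 6 + 13 + 6 = 25.
slot 1 + slot 2 + slot 4: cost 3 + 11 + 7 = 21 ≤ 34, expected clicks 6 + 13 + 5 = 24.
slot 1 + slot 6 + slot 2 + slot 4: cost 3 + 11 + 11 + 7 = 32 ≤ 34, expected clicks 6 + 4 + 13 + 5 = 28.
Best is slot 1, slot 6, slot 2, and slot 4 with total expected clicks 28.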